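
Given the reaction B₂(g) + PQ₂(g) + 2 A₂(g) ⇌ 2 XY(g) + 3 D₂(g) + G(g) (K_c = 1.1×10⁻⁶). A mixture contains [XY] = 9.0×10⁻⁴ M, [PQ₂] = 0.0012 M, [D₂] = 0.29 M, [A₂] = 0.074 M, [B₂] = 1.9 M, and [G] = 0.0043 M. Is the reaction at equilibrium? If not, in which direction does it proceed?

Q_c = [XY]²·[D₂]³·[G] / ([B₂]·[PQ₂]·[A₂]²) = (9.0×10⁻⁴)²·(0.29)³·(0.0043) / ((1.9)·(0.0012)·(0.074)²) = 6.8×10⁻⁶
Q_c = 6.8×10⁻⁶ > K_c = 1.1×10⁻⁶, so the reverse reaction proceeds.

to the left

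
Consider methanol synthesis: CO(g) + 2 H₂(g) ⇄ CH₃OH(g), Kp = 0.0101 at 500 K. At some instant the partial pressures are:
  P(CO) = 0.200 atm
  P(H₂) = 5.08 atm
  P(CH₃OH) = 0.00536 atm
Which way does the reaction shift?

Qp = P(CH₃OH) / (P(CO)·P(H₂)²) = (0.00536) / ((0.200)·(5.08)²) = 0.00104
Qp = 0.00104 < Kp = 0.0101, so the forward reaction proceeds.

to the right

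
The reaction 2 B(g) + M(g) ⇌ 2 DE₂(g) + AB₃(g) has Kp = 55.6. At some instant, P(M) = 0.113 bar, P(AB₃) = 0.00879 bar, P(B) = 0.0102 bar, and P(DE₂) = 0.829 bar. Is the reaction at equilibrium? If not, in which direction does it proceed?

reverse (toward reactants)

Qp = P(DE₂)²·P(AB₃) / (P(B)²·P(M)) = (0.829)²·(0.00879) / ((0.0102)²·(0.113)) = 514
Qp = 514 > Kp = 55.6, so the reverse reaction proceeds.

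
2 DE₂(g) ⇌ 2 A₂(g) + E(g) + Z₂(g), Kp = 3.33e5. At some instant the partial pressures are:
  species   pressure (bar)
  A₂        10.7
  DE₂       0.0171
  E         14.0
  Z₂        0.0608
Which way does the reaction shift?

neither direction; the system is at equilibrium

Qp = P(A₂)²·P(E)·P(Z₂) / P(DE₂)² = (10.7)²·(14.0)·(0.0608) / (0.0171)² = 3.33e5
Qp = 3.33e5 = Kp, so the system is already at equilibrium.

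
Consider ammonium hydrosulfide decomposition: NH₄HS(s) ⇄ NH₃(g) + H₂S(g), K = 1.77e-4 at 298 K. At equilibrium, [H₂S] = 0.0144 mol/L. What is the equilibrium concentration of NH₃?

(NH₄HS is a pure solid — omitted from K.)
At equilibrium, K = [NH₃]·[H₂S] = 1.77e-4.
([NH₃])·(0.0144) = 1.77e-4
[NH₃] = 0.0123 mol/L

[NH₃] = 0.0123 mol/L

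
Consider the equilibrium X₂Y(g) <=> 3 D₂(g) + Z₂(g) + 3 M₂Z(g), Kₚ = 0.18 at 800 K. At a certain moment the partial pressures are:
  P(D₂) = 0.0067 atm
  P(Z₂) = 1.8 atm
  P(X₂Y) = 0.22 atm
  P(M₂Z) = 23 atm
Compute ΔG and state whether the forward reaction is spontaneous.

ΔG = -11.9 kJ/mol; the forward reaction is spontaneous

Qₚ = P(D₂)³·P(Z₂)·P(M₂Z)³ / P(X₂Y) = (0.0067)³·(1.8)·(23)³ / (0.22) = 0.0299
ΔG = RT ln(Qₚ/Kₚ) = (8.314 J mol⁻¹ K⁻¹)(800 K) × ln(0.0299/0.18)
   = (6.651 kJ/mol)(-1.795) = -11.9 kJ/mol
ΔG < 0, so the forward reaction is spontaneous (proceeds forward).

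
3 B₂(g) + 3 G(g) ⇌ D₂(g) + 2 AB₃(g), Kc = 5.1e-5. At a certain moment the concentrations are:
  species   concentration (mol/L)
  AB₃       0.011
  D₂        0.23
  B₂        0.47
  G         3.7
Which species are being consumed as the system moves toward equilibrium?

Qc = [D₂]·[AB₃]² / ([B₂]³·[G]³) = (0.23)·(0.011)² / ((0.47)³·(3.7)³) = 5.3e-6
Qc = 5.3e-6 < Kc = 5.1e-5: net forward reaction.

B₂, G (reactants)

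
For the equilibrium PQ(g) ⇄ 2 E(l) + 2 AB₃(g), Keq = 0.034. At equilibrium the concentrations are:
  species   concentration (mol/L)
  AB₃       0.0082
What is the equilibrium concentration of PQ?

[PQ] = 0.0020 mol/L

(E is a pure liquid — omitted from Keq.)
At equilibrium, Keq = [AB₃]² / [PQ] = 0.034.
(0.0082)² / ([PQ]) = 0.034
[PQ] = 0.00198 = 0.0020 mol/L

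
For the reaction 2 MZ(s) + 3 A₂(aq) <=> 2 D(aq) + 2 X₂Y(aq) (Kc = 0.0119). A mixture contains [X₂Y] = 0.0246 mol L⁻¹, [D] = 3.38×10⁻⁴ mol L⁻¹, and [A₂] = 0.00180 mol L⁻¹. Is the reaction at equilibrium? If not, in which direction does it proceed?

at equilibrium

(MZ is a pure solid — omitted from Qc.)
Qc = [D]²·[X₂Y]² / [A₂]³ = (3.38×10⁻⁴)²·(0.0246)² / (0.00180)³ = 0.0119
Qc = 0.0119 = Kc, so the system is already at equilibrium.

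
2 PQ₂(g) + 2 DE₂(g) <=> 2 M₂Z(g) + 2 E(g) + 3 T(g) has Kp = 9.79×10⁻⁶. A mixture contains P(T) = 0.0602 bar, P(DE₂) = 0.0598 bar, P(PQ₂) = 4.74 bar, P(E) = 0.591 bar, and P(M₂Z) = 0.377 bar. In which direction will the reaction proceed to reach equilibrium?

Qp = P(M₂Z)²·P(E)²·P(T)³ / (P(PQ₂)²·P(DE₂)²) = (0.377)²·(0.591)²·(0.0602)³ / ((4.74)²·(0.0598)²) = 1.35×10⁻⁴
Qp = 1.35×10⁻⁴ > Kp = 9.79×10⁻⁶, so the reverse reaction proceeds.

toward reactants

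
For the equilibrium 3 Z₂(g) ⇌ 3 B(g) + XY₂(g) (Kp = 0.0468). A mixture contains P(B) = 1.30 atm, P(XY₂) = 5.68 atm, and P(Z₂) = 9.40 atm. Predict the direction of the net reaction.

Qp = P(B)³·P(XY₂) / P(Z₂)³ = (1.30)³·(5.68) / (9.40)³ = 0.0150
Qp = 0.0150 < Kp = 0.0468, so the forward reaction proceeds.

in the forward direction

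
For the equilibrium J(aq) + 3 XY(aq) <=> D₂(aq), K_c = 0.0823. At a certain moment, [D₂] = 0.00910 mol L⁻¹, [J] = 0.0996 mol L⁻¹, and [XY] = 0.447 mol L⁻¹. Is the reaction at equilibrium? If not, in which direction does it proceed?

Q_c = [D₂] / ([J]·[XY]³) = (0.00910) / ((0.0996)·(0.447)³) = 1.02
Q_c = 1.02 > K_c = 0.0823, so the reverse reaction proceeds.

reverse (toward reactants)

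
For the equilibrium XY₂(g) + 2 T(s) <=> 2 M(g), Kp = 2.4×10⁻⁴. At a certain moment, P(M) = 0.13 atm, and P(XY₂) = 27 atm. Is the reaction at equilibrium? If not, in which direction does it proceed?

to the left

(T is a pure solid — omitted from Qp.)
Qp = P(M)² / P(XY₂) = (0.13)² / (27) = 6.3×10⁻⁴
Qp = 6.3×10⁻⁴ > Kp = 2.4×10⁻⁴, so the reverse reaction proceeds.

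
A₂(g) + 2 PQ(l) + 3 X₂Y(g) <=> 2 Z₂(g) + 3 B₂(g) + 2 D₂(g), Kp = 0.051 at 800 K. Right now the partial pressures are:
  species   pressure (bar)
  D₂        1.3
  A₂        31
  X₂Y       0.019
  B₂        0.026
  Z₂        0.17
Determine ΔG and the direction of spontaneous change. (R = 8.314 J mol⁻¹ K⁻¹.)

(PQ is a pure liquid — omitted from Qp.)
Qp = P(Z₂)²·P(B₂)³·P(D₂)² / (P(A₂)·P(X₂Y)³) = (0.17)²·(0.026)³·(1.3)² / ((31)·(0.019)³) = 0.00404
ΔG = RT ln(Qp/Kp) = (8.314 J mol⁻¹ K⁻¹)(800 K) × ln(0.00404/0.051)
   = (6.651 kJ/mol)(-2.536) = -16.9 kJ/mol
ΔG < 0, so the forward reaction is spontaneous (proceeds forward).

ΔG = -16.9 kJ/mol; the forward reaction is spontaneous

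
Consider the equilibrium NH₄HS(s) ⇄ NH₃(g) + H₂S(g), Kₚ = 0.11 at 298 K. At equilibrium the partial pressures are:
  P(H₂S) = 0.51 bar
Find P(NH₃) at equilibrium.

(NH₄HS is a pure solid — omitted from Kₚ.)
At equilibrium, Kₚ = P(NH₃)·P(H₂S) = 0.11.
(P(NH₃))·(0.51) = 0.11
P(NH₃) = 0.216 = 0.22 bar

P(NH₃) = 0.22 bar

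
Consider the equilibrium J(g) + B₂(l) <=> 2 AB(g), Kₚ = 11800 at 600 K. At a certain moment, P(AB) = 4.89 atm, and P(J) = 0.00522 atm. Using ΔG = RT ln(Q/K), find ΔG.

ΔG = -4.72 kJ/mol

(B₂ is a pure liquid — omitted from Qₚ.)
Qₚ = P(AB)² / P(J) = (4.89)² / (0.00522) = 4580
ΔG = RT ln(Qₚ/Kₚ) = (8.314 J mol⁻¹ K⁻¹)(600 K) × ln(4580/11800)
   = (4.988 kJ/mol)(-0.9464) = -4.72 kJ/mol
ΔG < 0, so the forward reaction is spontaneous (proceeds forward).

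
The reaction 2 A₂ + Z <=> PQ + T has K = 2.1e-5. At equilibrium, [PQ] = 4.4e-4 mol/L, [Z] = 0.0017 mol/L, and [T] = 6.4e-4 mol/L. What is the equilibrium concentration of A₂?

At equilibrium, K = [PQ]·[T] / ([A₂]²·[Z]) = 2.1e-5.
(4.4e-4)·(6.4e-4) / (([A₂])²·(0.0017)) = 2.1e-5
[A₂]² = 7.89 ⇒ [A₂] = 2.8 mol/L

[A₂] = 2.8 mol/L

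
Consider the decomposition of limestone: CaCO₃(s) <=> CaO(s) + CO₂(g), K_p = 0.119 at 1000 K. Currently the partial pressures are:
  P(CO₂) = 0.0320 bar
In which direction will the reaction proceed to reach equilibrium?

(CaCO₃, CaO are pure solids — omitted from Q_p.)
Q_p = P(CO₂) = 0.0320
Q_p = 0.0320 < K_p = 0.119, so the forward reaction proceeds.

to the right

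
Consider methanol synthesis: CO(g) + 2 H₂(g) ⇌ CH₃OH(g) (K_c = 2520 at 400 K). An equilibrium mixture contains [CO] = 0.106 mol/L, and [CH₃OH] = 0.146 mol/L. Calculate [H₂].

[H₂] = 0.0234 mol/L

At equilibrium, K_c = [CH₃OH] / ([CO]·[H₂]²) = 2520.
(0.146) / ((0.106)·([H₂])²) = 2520
[H₂]² = 5.47e-4 ⇒ [H₂] = 0.0234 mol/L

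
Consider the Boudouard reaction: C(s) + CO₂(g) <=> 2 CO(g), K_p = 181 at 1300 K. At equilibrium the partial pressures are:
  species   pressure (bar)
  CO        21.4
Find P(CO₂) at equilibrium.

(C is a pure solid — omitted from K_p.)
At equilibrium, K_p = P(CO)² / P(CO₂) = 181.
(21.4)² / (P(CO₂)) = 181
P(CO₂) = 2.53 bar

P(CO₂) = 2.53 bar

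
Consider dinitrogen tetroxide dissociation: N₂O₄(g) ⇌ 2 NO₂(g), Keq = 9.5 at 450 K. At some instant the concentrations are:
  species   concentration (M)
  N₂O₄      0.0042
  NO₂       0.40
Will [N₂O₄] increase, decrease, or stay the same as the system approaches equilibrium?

Q = [NO₂]² / [N₂O₄] = (0.40)² / (0.0042) = 38
Q = 38 > Keq = 9.5: net reverse reaction.
N₂O₄ is a reactant, so it increases.

increase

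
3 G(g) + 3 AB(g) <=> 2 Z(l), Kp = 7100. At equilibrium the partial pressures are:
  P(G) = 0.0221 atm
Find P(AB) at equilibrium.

(Z is a pure liquid — omitted from Kp.)
At equilibrium, Kp = 1 / (P(G)³·P(AB)³) = 7100.
1 / ((0.0221)³·(P(AB))³) = 7100
P(AB)³ = 13.0 ⇒ P(AB) = 2.35 atm

P(AB) = 2.35 atm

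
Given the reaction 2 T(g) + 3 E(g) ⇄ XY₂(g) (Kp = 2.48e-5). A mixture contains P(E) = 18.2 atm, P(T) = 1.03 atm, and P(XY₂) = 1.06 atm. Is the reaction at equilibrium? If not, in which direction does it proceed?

to the left

Qp = P(XY₂) / (P(T)²·P(E)³) = (1.06) / ((1.03)²·(18.2)³) = 1.66e-4
Qp = 1.66e-4 > Kp = 2.48e-5, so the reverse reaction proceeds.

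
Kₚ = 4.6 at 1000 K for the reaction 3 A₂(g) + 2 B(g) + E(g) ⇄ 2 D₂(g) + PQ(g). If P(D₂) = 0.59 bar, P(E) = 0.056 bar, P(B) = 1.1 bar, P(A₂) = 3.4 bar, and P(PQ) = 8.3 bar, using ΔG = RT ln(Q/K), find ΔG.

Qₚ = P(D₂)²·P(PQ) / (P(A₂)³·P(B)²·P(E)) = (0.59)²·(8.3) / ((3.4)³·(1.1)²·(0.056)) = 1.08
ΔG = RT ln(Qₚ/Kₚ) = (8.314 J mol⁻¹ K⁻¹)(1000 K) × ln(1.08/4.6)
   = (8.314 kJ/mol)(-1.449) = -12.0 kJ/mol
ΔG < 0, so the forward reaction is spontaneous (proceeds forward).

ΔG = -12.0 kJ/mol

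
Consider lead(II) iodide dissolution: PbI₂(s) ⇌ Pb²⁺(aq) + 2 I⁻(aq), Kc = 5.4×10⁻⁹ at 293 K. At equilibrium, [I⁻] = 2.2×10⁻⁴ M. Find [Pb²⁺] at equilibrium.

[Pb²⁺] = 0.11 M

(PbI₂ is a pure solid — omitted from Kc.)
At equilibrium, Kc = [Pb²⁺]·[I⁻]² = 5.4×10⁻⁹.
([Pb²⁺])·(2.2×10⁻⁴)² = 5.4×10⁻⁹
[Pb²⁺] = 0.112 = 0.11 M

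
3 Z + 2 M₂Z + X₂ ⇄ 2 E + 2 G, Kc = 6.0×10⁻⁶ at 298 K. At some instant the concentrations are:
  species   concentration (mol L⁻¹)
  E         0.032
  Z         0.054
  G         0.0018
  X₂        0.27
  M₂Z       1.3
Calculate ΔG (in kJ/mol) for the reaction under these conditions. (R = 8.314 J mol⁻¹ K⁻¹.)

Qc = [E]²·[G]² / ([Z]³·[M₂Z]²·[X₂]) = (0.032)²·(0.0018)² / ((0.054)³·(1.3)²·(0.27)) = 4.62×10⁻⁵
ΔG = RT ln(Qc/Kc) = (8.314 J mol⁻¹ K⁻¹)(298 K) × ln(4.62×10⁻⁵/6.0×10⁻⁶)
   = (2.478 kJ/mol)(2.041) = 5.06 kJ/mol
ΔG > 0, so the forward reaction is non-spontaneous (proceeds in reverse).

ΔG = 5.06 kJ/mol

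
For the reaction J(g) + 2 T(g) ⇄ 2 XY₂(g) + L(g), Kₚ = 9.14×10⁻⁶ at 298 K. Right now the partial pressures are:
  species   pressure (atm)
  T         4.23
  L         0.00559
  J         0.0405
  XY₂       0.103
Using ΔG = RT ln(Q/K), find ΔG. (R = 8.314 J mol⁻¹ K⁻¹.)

ΔG = 5.43 kJ/mol

Qₚ = P(XY₂)²·P(L) / (P(J)·P(T)²) = (0.103)²·(0.00559) / ((0.0405)·(4.23)²) = 8.18×10⁻⁵
ΔG = RT ln(Qₚ/Kₚ) = (8.314 J mol⁻¹ K⁻¹)(298 K) × ln(8.18×10⁻⁵/9.14×10⁻⁶)
   = (2.478 kJ/mol)(2.192) = 5.43 kJ/mol
ΔG > 0, so the forward reaction is non-spontaneous (proceeds in reverse).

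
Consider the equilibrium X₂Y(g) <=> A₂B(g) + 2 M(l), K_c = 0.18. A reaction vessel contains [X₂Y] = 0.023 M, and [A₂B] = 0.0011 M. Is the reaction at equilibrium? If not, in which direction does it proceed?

to the right

(M is a pure liquid — omitted from Q_c.)
Q_c = [A₂B] / [X₂Y] = (0.0011) / (0.023) = 0.048
Q_c = 0.048 < K_c = 0.18, so the forward reaction proceeds.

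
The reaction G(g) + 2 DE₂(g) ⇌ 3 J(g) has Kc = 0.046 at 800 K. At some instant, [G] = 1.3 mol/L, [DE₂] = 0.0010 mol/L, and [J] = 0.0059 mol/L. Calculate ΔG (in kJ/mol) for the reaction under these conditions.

Qc = [J]³ / ([G]·[DE₂]²) = (0.0059)³ / ((1.3)·(0.0010)²) = 0.158
ΔG = RT ln(Qc/Kc) = (8.314 J mol⁻¹ K⁻¹)(800 K) × ln(0.158/0.046)
   = (6.651 kJ/mol)(1.234) = 8.21 kJ/mol
ΔG > 0, so the forward reaction is non-spontaneous (proceeds in reverse).

ΔG = 8.21 kJ/mol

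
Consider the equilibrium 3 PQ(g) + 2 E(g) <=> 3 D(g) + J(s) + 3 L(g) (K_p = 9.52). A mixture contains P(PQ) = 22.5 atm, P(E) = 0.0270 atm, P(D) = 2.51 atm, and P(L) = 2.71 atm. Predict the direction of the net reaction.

to the left

(J is a pure solid — omitted from Q_p.)
Q_p = P(D)³·P(L)³ / (P(PQ)³·P(E)²) = (2.51)³·(2.71)³ / ((22.5)³·(0.0270)²) = 37.9
Q_p = 37.9 > K_p = 9.52, so the reverse reaction proceeds.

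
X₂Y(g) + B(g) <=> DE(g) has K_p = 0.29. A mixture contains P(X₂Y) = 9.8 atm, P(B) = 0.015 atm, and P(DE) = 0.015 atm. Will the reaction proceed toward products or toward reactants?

Q_p = P(DE) / (P(X₂Y)·P(B)) = (0.015) / ((9.8)·(0.015)) = 0.10
Q_p = 0.10 < K_p = 0.29, so the forward reaction proceeds.

to the right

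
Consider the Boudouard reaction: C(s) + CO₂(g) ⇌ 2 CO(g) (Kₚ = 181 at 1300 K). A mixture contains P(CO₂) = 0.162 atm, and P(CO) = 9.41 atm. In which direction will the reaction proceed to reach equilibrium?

in the reverse direction

(C is a pure solid — omitted from Qₚ.)
Qₚ = P(CO)² / P(CO₂) = (9.41)² / (0.162) = 547
Qₚ = 547 > Kₚ = 181, so the reverse reaction proceeds.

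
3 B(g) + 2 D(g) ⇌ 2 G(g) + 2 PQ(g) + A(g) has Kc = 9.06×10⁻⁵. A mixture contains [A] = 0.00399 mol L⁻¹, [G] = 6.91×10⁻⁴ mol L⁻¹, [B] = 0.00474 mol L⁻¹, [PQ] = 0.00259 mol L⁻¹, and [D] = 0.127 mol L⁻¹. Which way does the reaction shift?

in the forward direction

Qc = [G]²·[PQ]²·[A] / ([B]³·[D]²) = (6.91×10⁻⁴)²·(0.00259)²·(0.00399) / ((0.00474)³·(0.127)²) = 7.44×10⁻⁶
Qc = 7.44×10⁻⁶ < Kc = 9.06×10⁻⁵, so the forward reaction proceeds.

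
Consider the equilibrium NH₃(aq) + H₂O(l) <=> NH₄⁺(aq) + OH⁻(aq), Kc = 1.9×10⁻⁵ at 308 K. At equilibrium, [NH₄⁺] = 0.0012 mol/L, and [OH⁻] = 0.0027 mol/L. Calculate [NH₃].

(H₂O is a pure liquid — omitted from Kc.)
At equilibrium, Kc = [NH₄⁺]·[OH⁻] / [NH₃] = 1.9×10⁻⁵.
(0.0012)·(0.0027) / ([NH₃]) = 1.9×10⁻⁵
[NH₃] = 0.171 = 0.17 mol/L

[NH₃] = 0.17 mol/L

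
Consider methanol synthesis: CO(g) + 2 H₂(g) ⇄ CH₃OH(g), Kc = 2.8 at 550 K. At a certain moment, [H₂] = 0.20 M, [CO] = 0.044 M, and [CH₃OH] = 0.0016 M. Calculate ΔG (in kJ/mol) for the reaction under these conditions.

ΔG = -5.14 kJ/mol

Qc = [CH₃OH] / ([CO]·[H₂]²) = (0.0016) / ((0.044)·(0.20)²) = 0.909
ΔG = RT ln(Qc/Kc) = (8.314 J mol⁻¹ K⁻¹)(550 K) × ln(0.909/2.8)
   = (4.573 kJ/mol)(-1.125) = -5.14 kJ/mol
ΔG < 0, so the forward reaction is spontaneous (proceeds forward).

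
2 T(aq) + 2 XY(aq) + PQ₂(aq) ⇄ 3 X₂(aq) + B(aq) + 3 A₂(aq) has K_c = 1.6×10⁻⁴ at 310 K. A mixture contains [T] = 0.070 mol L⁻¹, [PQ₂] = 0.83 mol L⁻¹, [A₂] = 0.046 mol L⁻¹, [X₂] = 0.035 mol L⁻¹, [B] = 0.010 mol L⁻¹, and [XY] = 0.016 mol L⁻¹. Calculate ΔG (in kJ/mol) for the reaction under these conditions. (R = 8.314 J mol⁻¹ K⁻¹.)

Q_c = [X₂]³·[B]·[A₂]³ / ([T]²·[XY]²·[PQ₂]) = (0.035)³·(0.010)·(0.046)³ / ((0.070)²·(0.016)²·(0.83)) = 4.01×10⁻⁵
ΔG = RT ln(Q_c/K_c) = (8.314 J mol⁻¹ K⁻¹)(310 K) × ln(4.01×10⁻⁵/1.6×10⁻⁴)
   = (2.577 kJ/mol)(-1.384) = -3.57 kJ/mol
ΔG < 0, so the forward reaction is spontaneous (proceeds forward).

ΔG = -3.57 kJ/mol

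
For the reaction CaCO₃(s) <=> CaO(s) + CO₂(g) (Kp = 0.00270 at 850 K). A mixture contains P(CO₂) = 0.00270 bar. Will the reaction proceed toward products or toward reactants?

(CaCO₃, CaO are pure solids — omitted from Qp.)
Qp = P(CO₂) = 0.00270
Qp = 0.00270 = Kp, so the system is already at equilibrium.

no net change (already at equilibrium)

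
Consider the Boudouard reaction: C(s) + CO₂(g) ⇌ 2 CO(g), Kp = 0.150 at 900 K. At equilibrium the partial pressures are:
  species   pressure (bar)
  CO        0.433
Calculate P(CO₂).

(C is a pure solid — omitted from Kp.)
At equilibrium, Kp = P(CO)² / P(CO₂) = 0.150.
(0.433)² / (P(CO₂)) = 0.150
P(CO₂) = 1.25 bar

P(CO₂) = 1.25 bar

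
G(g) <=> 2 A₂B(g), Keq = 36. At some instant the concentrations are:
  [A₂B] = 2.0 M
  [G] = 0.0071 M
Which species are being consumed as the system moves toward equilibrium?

Q = [A₂B]² / [G] = (2.0)² / (0.0071) = 560
Q = 560 > Keq = 36: net reverse reaction.

A₂B (products)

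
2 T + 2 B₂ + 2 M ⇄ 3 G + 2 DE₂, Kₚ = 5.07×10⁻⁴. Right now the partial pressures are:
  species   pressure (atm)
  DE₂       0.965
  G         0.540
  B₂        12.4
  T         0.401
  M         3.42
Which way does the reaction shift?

Qₚ = P(G)³·P(DE₂)² / (P(T)²·P(B₂)²·P(M)²) = (0.540)³·(0.965)² / ((0.401)²·(12.4)²·(3.42)²) = 5.07×10⁻⁴
Qₚ = 5.07×10⁻⁴ = Kₚ, so the system is already at equilibrium.

no net change (already at equilibrium)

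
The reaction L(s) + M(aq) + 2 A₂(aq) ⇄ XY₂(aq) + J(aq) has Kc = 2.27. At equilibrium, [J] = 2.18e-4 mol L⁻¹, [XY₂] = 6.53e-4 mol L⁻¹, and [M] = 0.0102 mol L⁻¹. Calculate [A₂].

[A₂] = 0.00248 mol L⁻¹

(L is a pure solid — omitted from Kc.)
At equilibrium, Kc = [XY₂]·[J] / ([M]·[A₂]²) = 2.27.
(6.53e-4)·(2.18e-4) / ((0.0102)·([A₂])²) = 2.27
[A₂]² = 6.15e-6 ⇒ [A₂] = 0.00248 mol L⁻¹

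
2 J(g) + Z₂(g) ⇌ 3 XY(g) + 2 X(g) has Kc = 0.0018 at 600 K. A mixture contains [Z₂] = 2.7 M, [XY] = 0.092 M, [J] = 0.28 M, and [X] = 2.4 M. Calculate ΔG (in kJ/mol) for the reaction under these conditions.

ΔG = 12.3 kJ/mol

Qc = [XY]³·[X]² / ([J]²·[Z₂]) = (0.092)³·(2.4)² / ((0.28)²·(2.7)) = 0.0212
ΔG = RT ln(Qc/Kc) = (8.314 J mol⁻¹ K⁻¹)(600 K) × ln(0.0212/0.0018)
   = (4.988 kJ/mol)(2.466) = 12.3 kJ/mol
ΔG > 0, so the forward reaction is non-spontaneous (proceeds in reverse).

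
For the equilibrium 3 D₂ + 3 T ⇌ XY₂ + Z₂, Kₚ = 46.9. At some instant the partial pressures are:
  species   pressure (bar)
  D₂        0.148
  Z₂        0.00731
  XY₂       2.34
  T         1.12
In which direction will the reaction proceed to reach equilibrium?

Qₚ = P(XY₂)·P(Z₂) / (P(D₂)³·P(T)³) = (2.34)·(0.00731) / ((0.148)³·(1.12)³) = 3.76
Qₚ = 3.76 < Kₚ = 46.9, so the forward reaction proceeds.

toward products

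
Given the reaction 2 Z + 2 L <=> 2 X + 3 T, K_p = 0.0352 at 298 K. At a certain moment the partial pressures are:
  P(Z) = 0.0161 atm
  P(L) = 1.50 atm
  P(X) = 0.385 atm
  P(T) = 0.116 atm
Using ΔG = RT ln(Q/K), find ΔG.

ΔG = 6.00 kJ/mol

Q_p = P(X)²·P(T)³ / (P(Z)²·P(L)²) = (0.385)²·(0.116)³ / ((0.0161)²·(1.50)²) = 0.397
ΔG = RT ln(Q_p/K_p) = (8.314 J mol⁻¹ K⁻¹)(298 K) × ln(0.397/0.0352)
   = (2.478 kJ/mol)(2.423) = 6.00 kJ/mol
ΔG > 0, so the forward reaction is non-spontaneous (proceeds in reverse).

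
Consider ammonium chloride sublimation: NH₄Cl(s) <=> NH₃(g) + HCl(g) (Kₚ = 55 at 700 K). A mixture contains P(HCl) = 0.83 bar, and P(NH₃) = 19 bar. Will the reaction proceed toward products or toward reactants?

in the forward direction

(NH₄Cl is a pure solid — omitted from Qₚ.)
Qₚ = P(NH₃)·P(HCl) = (19)·(0.83) = 16
Qₚ = 16 < Kₚ = 55, so the forward reaction proceeds.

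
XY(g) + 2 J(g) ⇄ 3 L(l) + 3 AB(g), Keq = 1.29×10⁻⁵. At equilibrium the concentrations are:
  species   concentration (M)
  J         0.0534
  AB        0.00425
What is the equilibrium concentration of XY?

(L is a pure liquid — omitted from Keq.)
At equilibrium, Keq = [AB]³ / ([XY]·[J]²) = 1.29×10⁻⁵.
(0.00425)³ / (([XY])·(0.0534)²) = 1.29×10⁻⁵
[XY] = 2.09 M

[XY] = 2.09 M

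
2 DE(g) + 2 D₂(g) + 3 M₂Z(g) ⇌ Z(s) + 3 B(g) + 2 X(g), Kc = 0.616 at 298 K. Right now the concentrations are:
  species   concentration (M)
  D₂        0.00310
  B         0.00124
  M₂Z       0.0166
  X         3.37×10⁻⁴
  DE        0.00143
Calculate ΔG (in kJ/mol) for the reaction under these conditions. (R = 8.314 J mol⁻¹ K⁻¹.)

(Z is a pure solid — omitted from Qc.)
Qc = [B]³·[X]² / ([DE]²·[D₂]²·[M₂Z]³) = (0.00124)³·(3.37×10⁻⁴)² / ((0.00143)²·(0.00310)²·(0.0166)³) = 2.41
ΔG = RT ln(Qc/Kc) = (8.314 J mol⁻¹ K⁻¹)(298 K) × ln(2.41/0.616)
   = (2.478 kJ/mol)(1.364) = 3.38 kJ/mol
ΔG > 0, so the forward reaction is non-spontaneous (proceeds in reverse).

ΔG = 3.38 kJ/mol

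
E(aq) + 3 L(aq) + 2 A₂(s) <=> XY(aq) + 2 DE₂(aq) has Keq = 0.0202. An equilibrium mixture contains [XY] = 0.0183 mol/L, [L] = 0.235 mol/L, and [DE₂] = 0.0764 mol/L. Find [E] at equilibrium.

(A₂ is a pure solid — omitted from Keq.)
At equilibrium, Keq = [XY]·[DE₂]² / ([E]·[L]³) = 0.0202.
(0.0183)·(0.0764)² / (([E])·(0.235)³) = 0.0202
[E] = 0.407 mol/L

[E] = 0.407 mol/L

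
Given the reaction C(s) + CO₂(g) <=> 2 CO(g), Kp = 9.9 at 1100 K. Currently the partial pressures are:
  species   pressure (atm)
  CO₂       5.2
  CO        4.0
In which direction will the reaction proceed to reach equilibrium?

in the forward direction

(C is a pure solid — omitted from Qp.)
Qp = P(CO)² / P(CO₂) = (4.0)² / (5.2) = 3.1
Qp = 3.1 < Kp = 9.9, so the forward reaction proceeds.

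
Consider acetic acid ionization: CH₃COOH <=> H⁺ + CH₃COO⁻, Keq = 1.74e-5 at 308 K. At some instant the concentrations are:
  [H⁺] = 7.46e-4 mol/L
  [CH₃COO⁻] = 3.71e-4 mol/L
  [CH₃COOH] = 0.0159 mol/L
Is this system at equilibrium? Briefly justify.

yes, at equilibrium

Q = [H⁺]·[CH₃COO⁻] / [CH₃COOH] = (7.46e-4)·(3.71e-4) / (0.0159) = 1.74e-5
Q = 1.74e-5 = Keq; the system is at equilibrium.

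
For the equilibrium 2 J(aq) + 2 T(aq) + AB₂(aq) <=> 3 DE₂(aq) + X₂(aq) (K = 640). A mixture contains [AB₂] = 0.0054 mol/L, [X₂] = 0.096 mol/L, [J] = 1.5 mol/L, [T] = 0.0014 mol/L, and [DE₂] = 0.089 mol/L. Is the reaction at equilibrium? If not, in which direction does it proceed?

Q = [DE₂]³·[X₂] / ([J]²·[T]²·[AB₂]) = (0.089)³·(0.096) / ((1.5)²·(0.0014)²·(0.0054)) = 2800
Q = 2800 > K = 640, so the reverse reaction proceeds.

to the left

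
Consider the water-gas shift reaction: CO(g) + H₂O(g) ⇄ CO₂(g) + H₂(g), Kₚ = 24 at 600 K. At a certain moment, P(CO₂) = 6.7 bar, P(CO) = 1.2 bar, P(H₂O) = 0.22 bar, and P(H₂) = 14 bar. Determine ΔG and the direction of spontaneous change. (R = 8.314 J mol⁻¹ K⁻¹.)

ΔG = 13.4 kJ/mol; the forward reaction is non-spontaneous

Qₚ = P(CO₂)·P(H₂) / (P(CO)·P(H₂O)) = (6.7)·(14) / ((1.2)·(0.22)) = 355
ΔG = RT ln(Qₚ/Kₚ) = (8.314 J mol⁻¹ K⁻¹)(600 K) × ln(355/24)
   = (4.988 kJ/mol)(2.694) = 13.4 kJ/mol
ΔG > 0, so the forward reaction is non-spontaneous (proceeds in reverse).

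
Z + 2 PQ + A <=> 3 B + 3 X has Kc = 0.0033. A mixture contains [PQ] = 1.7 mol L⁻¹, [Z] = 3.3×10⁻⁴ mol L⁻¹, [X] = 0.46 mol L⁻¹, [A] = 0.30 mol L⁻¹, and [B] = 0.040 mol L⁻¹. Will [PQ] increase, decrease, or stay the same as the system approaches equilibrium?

increase

Qc = [B]³·[X]³ / ([Z]·[PQ]²·[A]) = (0.040)³·(0.46)³ / ((3.3×10⁻⁴)·(1.7)²·(0.30)) = 0.022
Qc = 0.022 > Kc = 0.0033: net reverse reaction.
PQ is a reactant, so it increases.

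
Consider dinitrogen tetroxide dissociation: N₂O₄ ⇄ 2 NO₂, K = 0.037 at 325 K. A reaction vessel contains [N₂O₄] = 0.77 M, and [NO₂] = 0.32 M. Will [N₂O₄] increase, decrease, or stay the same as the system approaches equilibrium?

Q = [NO₂]² / [N₂O₄] = (0.32)² / (0.77) = 0.13
Q = 0.13 > K = 0.037: net reverse reaction.
N₂O₄ is a reactant, so it increases.

increase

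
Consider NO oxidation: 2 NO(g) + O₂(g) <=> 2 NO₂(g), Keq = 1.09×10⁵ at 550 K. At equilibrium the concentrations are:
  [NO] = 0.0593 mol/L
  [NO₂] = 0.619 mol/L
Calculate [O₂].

[O₂] = 0.00100 mol/L

At equilibrium, Keq = [NO₂]² / ([NO]²·[O₂]) = 1.09×10⁵.
(0.619)² / ((0.0593)²·([O₂])) = 1.09×10⁵
[O₂] = 0.00100 mol/L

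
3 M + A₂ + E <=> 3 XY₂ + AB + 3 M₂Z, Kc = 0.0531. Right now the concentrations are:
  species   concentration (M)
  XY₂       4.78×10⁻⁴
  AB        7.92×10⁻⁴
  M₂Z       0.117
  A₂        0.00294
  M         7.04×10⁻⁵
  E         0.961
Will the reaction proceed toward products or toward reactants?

Qc = [XY₂]³·[AB]·[M₂Z]³ / ([M]³·[A₂]·[E]) = (4.78×10⁻⁴)³·(7.92×10⁻⁴)·(0.117)³ / ((7.04×10⁻⁵)³·(0.00294)·(0.961)) = 0.141
Qc = 0.141 > Kc = 0.0531, so the reverse reaction proceeds.

reverse (toward reactants)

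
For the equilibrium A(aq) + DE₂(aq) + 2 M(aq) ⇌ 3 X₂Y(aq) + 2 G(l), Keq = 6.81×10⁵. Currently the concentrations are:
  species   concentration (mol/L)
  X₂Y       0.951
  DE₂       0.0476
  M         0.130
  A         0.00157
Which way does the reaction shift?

(G is a pure liquid — omitted from Q.)
Q = [X₂Y]³ / ([A]·[DE₂]·[M]²) = (0.951)³ / ((0.00157)·(0.0476)·(0.130)²) = 6.81×10⁵
Q = 6.81×10⁵ = Keq, so the system is already at equilibrium.

at equilibrium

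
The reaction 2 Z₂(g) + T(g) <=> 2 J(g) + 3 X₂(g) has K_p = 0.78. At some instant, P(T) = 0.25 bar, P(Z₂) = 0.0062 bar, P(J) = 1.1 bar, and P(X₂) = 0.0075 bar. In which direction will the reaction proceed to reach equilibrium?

forward (toward products)

Q_p = P(J)²·P(X₂)³ / (P(Z₂)²·P(T)) = (1.1)²·(0.0075)³ / ((0.0062)²·(0.25)) = 0.053
Q_p = 0.053 < K_p = 0.78, so the forward reaction proceeds.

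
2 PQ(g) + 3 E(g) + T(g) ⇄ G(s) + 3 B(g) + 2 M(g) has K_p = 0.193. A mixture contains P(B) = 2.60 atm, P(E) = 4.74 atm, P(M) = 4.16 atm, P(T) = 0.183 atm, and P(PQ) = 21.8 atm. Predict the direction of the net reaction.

toward products

(G is a pure solid — omitted from Q_p.)
Q_p = P(B)³·P(M)² / (P(PQ)²·P(E)³·P(T)) = (2.60)³·(4.16)² / ((21.8)²·(4.74)³·(0.183)) = 0.0328
Q_p = 0.0328 < K_p = 0.193, so the forward reaction proceeds.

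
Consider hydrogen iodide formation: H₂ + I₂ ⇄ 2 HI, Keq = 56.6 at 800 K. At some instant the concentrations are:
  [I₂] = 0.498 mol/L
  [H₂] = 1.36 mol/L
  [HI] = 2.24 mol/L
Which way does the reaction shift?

Q = [HI]² / ([H₂]·[I₂]) = (2.24)² / ((1.36)·(0.498)) = 7.41
Q = 7.41 < Keq = 56.6, so the forward reaction proceeds.

forward (toward products)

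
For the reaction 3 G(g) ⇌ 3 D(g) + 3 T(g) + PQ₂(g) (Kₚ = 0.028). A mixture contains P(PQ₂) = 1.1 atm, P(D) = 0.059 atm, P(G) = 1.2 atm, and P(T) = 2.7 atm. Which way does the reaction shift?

Qₚ = P(D)³·P(T)³·P(PQ₂) / P(G)³ = (0.059)³·(2.7)³·(1.1) / (1.2)³ = 0.0026
Qₚ = 0.0026 < Kₚ = 0.028, so the forward reaction proceeds.

toward products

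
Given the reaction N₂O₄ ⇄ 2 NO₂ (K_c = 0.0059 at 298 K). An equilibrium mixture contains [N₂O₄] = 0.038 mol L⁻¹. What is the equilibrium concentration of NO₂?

[NO₂] = 0.015 mol L⁻¹

At equilibrium, K_c = [NO₂]² / [N₂O₄] = 0.0059.
([NO₂])² / (0.038) = 0.0059
[NO₂]² = 2.24e-4 ⇒ [NO₂] = 0.015 mol L⁻¹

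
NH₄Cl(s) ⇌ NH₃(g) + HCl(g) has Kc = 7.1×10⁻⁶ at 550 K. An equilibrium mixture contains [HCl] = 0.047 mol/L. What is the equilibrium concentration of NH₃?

[NH₃] = 1.5×10⁻⁴ mol/L

(NH₄Cl is a pure solid — omitted from Kc.)
At equilibrium, Kc = [NH₃]·[HCl] = 7.1×10⁻⁶.
([NH₃])·(0.047) = 7.1×10⁻⁶
[NH₃] = 1.51×10⁻⁴ = 1.5×10⁻⁴ mol/L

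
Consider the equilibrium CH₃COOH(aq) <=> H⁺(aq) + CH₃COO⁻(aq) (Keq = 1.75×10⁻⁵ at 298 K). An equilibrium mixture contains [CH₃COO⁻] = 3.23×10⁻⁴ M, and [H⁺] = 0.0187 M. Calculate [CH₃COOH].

At equilibrium, Keq = [H⁺]·[CH₃COO⁻] / [CH₃COOH] = 1.75×10⁻⁵.
(0.0187)·(3.23×10⁻⁴) / ([CH₃COOH]) = 1.75×10⁻⁵
[CH₃COOH] = 0.345 M

[CH₃COOH] = 0.345 M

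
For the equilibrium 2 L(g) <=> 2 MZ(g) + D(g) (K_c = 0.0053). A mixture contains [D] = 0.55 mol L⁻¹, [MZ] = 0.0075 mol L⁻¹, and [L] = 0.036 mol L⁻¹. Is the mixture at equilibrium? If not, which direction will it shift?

no; Q > K, reaction proceeds in reverse

Q_c = [MZ]²·[D] / [L]² = (0.0075)²·(0.55) / (0.036)² = 0.024
Q_c = 0.024 > K_c = 0.0053: net reverse reaction.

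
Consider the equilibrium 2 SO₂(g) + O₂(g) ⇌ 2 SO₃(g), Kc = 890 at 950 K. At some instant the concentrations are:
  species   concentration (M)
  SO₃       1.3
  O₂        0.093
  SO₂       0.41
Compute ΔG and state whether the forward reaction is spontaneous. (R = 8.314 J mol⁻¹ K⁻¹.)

Qc = [SO₃]² / ([SO₂]²·[O₂]) = (1.3)² / ((0.41)²·(0.093)) = 108
ΔG = RT ln(Qc/Kc) = (8.314 J mol⁻¹ K⁻¹)(950 K) × ln(108/890)
   = (7.898 kJ/mol)(-2.109) = -16.7 kJ/mol
ΔG < 0, so the forward reaction is spontaneous (proceeds forward).

ΔG = -16.7 kJ/mol; the forward reaction is spontaneous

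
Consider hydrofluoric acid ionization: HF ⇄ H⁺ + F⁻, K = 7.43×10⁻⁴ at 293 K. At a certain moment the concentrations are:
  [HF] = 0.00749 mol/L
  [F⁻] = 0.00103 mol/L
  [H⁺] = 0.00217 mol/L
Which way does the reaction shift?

toward products

Q = [H⁺]·[F⁻] / [HF] = (0.00217)·(0.00103) / (0.00749) = 2.98×10⁻⁴
Q = 2.98×10⁻⁴ < K = 7.43×10⁻⁴, so the forward reaction proceeds.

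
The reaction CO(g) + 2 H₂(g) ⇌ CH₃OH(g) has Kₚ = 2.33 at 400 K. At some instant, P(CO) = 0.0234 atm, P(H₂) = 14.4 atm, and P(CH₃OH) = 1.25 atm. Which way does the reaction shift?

toward products

Qₚ = P(CH₃OH) / (P(CO)·P(H₂)²) = (1.25) / ((0.0234)·(14.4)²) = 0.258
Qₚ = 0.258 < Kₚ = 2.33, so the forward reaction proceeds.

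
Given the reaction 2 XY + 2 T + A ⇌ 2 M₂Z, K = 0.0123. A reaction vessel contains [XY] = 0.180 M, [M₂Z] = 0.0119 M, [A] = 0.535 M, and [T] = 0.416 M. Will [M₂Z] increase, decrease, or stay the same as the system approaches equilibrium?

Q = [M₂Z]² / ([XY]²·[T]²·[A]) = (0.0119)² / ((0.180)²·(0.416)²·(0.535)) = 0.0472
Q = 0.0472 > K = 0.0123: net reverse reaction.
M₂Z is a product, so it decreases.

decrease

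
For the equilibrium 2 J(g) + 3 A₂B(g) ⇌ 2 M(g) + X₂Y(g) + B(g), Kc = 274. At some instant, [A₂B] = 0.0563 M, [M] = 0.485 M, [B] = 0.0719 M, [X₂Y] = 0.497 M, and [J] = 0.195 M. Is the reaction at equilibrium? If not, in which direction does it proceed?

toward reactants

Qc = [M]²·[X₂Y]·[B] / ([J]²·[A₂B]³) = (0.485)²·(0.497)·(0.0719) / ((0.195)²·(0.0563)³) = 1240
Qc = 1240 > Kc = 274, so the reverse reaction proceeds.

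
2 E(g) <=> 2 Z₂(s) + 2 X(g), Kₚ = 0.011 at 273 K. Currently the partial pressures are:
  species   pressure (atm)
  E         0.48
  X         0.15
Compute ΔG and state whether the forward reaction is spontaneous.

(Z₂ is a pure solid — omitted from Qₚ.)
Qₚ = P(X)² / P(E)² = (0.15)² / (0.48)² = 0.0977
ΔG = RT ln(Qₚ/Kₚ) = (8.314 J mol⁻¹ K⁻¹)(273 K) × ln(0.0977/0.011)
   = (2.270 kJ/mol)(2.184) = 4.96 kJ/mol
ΔG > 0, so the forward reaction is non-spontaneous (proceeds in reverse).

ΔG = 4.96 kJ/mol; the forward reaction is non-spontaneous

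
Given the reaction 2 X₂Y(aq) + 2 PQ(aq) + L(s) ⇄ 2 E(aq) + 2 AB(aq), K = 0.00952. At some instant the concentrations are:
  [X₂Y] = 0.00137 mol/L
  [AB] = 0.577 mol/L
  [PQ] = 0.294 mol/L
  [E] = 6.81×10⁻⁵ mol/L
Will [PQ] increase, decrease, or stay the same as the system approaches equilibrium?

(L is a pure solid — omitted from Q.)
Q = [E]²·[AB]² / ([X₂Y]²·[PQ]²) = (6.81×10⁻⁵)²·(0.577)² / ((0.00137)²·(0.294)²) = 0.00952
Q = 0.00952 = K; the system is at equilibrium.

stay the same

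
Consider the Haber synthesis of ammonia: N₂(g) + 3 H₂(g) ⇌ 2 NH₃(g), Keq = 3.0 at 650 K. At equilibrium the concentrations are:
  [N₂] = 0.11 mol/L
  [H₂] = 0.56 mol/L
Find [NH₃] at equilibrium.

[NH₃] = 0.24 mol/L

At equilibrium, Keq = [NH₃]² / ([N₂]·[H₂]³) = 3.0.
([NH₃])² / ((0.11)·(0.56)³) = 3.0
[NH₃]² = 0.0580 ⇒ [NH₃] = 0.24 mol/L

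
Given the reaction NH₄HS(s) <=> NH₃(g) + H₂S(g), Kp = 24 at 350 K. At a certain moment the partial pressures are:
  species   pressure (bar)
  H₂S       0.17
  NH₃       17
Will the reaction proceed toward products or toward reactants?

(NH₄HS is a pure solid — omitted from Qp.)
Qp = P(NH₃)·P(H₂S) = (17)·(0.17) = 2.9
Qp = 2.9 < Kp = 24, so the forward reaction proceeds.

in the forward direction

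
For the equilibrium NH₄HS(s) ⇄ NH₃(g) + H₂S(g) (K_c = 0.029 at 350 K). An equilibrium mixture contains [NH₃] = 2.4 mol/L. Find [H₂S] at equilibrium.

(NH₄HS is a pure solid — omitted from K_c.)
At equilibrium, K_c = [NH₃]·[H₂S] = 0.029.
(2.4)·([H₂S]) = 0.029
[H₂S] = 0.0121 = 0.012 mol/L

[H₂S] = 0.012 mol/L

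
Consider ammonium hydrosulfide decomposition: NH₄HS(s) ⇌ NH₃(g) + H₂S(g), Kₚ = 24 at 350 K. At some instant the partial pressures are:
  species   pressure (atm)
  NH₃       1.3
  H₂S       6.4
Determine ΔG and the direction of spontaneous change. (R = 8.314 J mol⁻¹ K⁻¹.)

ΔG = -3.08 kJ/mol; the forward reaction is spontaneous

(NH₄HS is a pure solid — omitted from Qₚ.)
Qₚ = P(NH₃)·P(H₂S) = (1.3)·(6.4) = 8.32
ΔG = RT ln(Qₚ/Kₚ) = (8.314 J mol⁻¹ K⁻¹)(350 K) × ln(8.32/24)
   = (2.910 kJ/mol)(-1.059) = -3.08 kJ/mol
ΔG < 0, so the forward reaction is spontaneous (proceeds forward).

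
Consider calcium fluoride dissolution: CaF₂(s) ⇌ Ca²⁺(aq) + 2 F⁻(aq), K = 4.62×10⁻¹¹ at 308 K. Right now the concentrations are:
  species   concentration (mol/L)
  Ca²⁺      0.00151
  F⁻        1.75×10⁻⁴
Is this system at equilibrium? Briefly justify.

(CaF₂ is a pure solid — omitted from Q.)
Q = [Ca²⁺]·[F⁻]² = (0.00151)·(1.75×10⁻⁴)² = 4.62×10⁻¹¹
Q = 4.62×10⁻¹¹ = K; the system is at equilibrium.

yes, at equilibrium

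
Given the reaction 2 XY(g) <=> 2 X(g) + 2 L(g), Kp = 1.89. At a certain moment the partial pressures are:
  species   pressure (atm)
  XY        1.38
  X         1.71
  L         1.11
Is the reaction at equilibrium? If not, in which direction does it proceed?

Qp = P(X)²·P(L)² / P(XY)² = (1.71)²·(1.11)² / (1.38)² = 1.89
Qp = 1.89 = Kp, so the system is already at equilibrium.

at equilibrium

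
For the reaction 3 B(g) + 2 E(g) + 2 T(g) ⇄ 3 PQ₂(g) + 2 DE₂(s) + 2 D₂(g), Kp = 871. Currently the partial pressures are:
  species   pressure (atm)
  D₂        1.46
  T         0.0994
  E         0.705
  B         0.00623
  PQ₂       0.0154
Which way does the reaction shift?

reverse (toward reactants)

(DE₂ is a pure solid — omitted from Qp.)
Qp = P(PQ₂)³·P(D₂)² / (P(B)³·P(E)²·P(T)²) = (0.0154)³·(1.46)² / ((0.00623)³·(0.705)²·(0.0994)²) = 6560
Qp = 6560 > Kp = 871, so the reverse reaction proceeds.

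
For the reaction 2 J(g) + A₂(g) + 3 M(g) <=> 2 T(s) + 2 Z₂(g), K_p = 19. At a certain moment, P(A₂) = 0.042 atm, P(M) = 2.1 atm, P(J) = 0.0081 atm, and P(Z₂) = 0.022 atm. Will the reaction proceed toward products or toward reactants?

neither direction; the system is at equilibrium

(T is a pure solid — omitted from Q_p.)
Q_p = P(Z₂)² / (P(J)²·P(A₂)·P(M)³) = (0.022)² / ((0.0081)²·(0.042)·(2.1)³) = 19
Q_p = 19 = K_p, so the system is already at equilibrium.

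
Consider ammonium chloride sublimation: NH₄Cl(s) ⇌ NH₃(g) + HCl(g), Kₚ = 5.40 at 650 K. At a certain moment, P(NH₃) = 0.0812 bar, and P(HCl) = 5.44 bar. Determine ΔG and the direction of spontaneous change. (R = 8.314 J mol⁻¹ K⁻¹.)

(NH₄Cl is a pure solid — omitted from Qₚ.)
Qₚ = P(NH₃)·P(HCl) = (0.0812)·(5.44) = 0.442
ΔG = RT ln(Qₚ/Kₚ) = (8.314 J mol⁻¹ K⁻¹)(650 K) × ln(0.442/5.40)
   = (5.404 kJ/mol)(-2.503) = -13.5 kJ/mol
ΔG < 0, so the forward reaction is spontaneous (proceeds forward).

ΔG = -13.5 kJ/mol; the forward reaction is spontaneous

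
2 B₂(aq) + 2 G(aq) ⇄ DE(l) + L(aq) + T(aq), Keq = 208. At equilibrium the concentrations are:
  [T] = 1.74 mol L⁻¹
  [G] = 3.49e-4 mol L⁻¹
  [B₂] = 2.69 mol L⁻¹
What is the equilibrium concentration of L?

[L] = 1.05e-4 mol L⁻¹

(DE is a pure liquid — omitted from Keq.)
At equilibrium, Keq = [L]·[T] / ([B₂]²·[G]²) = 208.
([L])·(1.74) / ((2.69)²·(3.49e-4)²) = 208
[L] = 1.05e-4 mol L⁻¹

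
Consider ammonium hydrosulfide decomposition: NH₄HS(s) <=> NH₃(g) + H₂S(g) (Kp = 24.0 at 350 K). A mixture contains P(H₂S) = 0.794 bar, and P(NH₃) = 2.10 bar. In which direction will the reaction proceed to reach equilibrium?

(NH₄HS is a pure solid — omitted from Qp.)
Qp = P(NH₃)·P(H₂S) = (2.10)·(0.794) = 1.67
Qp = 1.67 < Kp = 24.0, so the forward reaction proceeds.

forward (toward products)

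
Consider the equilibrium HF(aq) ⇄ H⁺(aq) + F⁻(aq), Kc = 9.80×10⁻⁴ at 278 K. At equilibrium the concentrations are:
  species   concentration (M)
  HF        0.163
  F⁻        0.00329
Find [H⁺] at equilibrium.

[H⁺] = 0.0486 M

At equilibrium, Kc = [H⁺]·[F⁻] / [HF] = 9.80×10⁻⁴.
([H⁺])·(0.00329) / (0.163) = 9.80×10⁻⁴
[H⁺] = 0.0486 M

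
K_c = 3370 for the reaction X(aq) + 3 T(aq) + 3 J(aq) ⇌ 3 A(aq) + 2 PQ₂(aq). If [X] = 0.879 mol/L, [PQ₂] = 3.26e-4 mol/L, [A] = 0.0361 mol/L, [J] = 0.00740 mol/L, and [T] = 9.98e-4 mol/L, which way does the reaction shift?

Q_c = [A]³·[PQ₂]² / ([X]·[T]³·[J]³) = (0.0361)³·(3.26e-4)² / ((0.879)·(9.98e-4)³·(0.00740)³) = 14100
Q_c = 14100 > K_c = 3370, so the reverse reaction proceeds.

in the reverse direction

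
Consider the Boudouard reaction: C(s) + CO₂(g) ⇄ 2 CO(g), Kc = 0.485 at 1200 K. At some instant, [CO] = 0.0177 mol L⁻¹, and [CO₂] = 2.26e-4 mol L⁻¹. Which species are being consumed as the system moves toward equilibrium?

(C is a pure solid — omitted from Qc.)
Qc = [CO]² / [CO₂] = (0.0177)² / (2.26e-4) = 1.39
Qc = 1.39 > Kc = 0.485: net reverse reaction.

CO (products)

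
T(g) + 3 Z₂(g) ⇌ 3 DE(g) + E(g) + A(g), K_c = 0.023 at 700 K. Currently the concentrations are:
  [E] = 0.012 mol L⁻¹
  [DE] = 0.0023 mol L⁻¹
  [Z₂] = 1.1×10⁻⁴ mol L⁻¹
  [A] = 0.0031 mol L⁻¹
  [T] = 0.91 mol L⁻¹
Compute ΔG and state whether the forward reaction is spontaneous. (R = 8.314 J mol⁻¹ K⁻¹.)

Q_c = [DE]³·[E]·[A] / ([T]·[Z₂]³) = (0.0023)³·(0.012)·(0.0031) / ((0.91)·(1.1×10⁻⁴)³) = 0.374
ΔG = RT ln(Q_c/K_c) = (8.314 J mol⁻¹ K⁻¹)(700 K) × ln(0.374/0.023)
   = (5.820 kJ/mol)(2.789) = 16.2 kJ/mol
ΔG > 0, so the forward reaction is non-spontaneous (proceeds in reverse).

ΔG = 16.2 kJ/mol; the forward reaction is non-spontaneous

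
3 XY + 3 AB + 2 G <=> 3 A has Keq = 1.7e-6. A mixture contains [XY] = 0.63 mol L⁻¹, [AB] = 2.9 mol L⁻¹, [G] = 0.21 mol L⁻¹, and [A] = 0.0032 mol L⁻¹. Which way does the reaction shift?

forward (toward products)

Q = [A]³ / ([XY]³·[AB]³·[G]²) = (0.0032)³ / ((0.63)³·(2.9)³·(0.21)²) = 1.2e-7
Q = 1.2e-7 < Keq = 1.7e-6, so the forward reaction proceeds.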